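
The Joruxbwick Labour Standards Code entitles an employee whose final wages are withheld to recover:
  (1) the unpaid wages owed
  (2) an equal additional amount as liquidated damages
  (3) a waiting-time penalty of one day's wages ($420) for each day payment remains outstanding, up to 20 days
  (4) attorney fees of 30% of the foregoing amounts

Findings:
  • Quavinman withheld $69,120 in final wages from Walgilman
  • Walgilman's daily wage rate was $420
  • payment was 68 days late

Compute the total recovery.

$190,632

Liquidated damages (equal amount): $69,120
Penalty days: min(68, 20) = 20
Waiting-time penalty: 20 × $420 = $8,400
Subtotal: $69,120 + $69,120 + $8,400 = $146,640
Attorney fees: 30% of $146,640 = $43,992
Total award: $146,640 + $43,992 = $190,632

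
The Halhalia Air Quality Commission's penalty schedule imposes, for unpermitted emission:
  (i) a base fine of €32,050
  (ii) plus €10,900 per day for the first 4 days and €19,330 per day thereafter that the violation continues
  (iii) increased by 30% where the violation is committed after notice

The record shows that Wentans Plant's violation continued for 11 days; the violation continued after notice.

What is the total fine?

First 4 days: 4 × €10,900 = €43,600
Remaining days: (11 − 4) × €19,330 = €135,310
Per-day component: €43,600 + €135,310 = €178,910
Base plus per-day: €32,050 + €178,910 = €210,960
Enhancement: 30% of €210,960 = €63,288
Enhanced fine: €210,960 + €63,288 = €274,248

€274,248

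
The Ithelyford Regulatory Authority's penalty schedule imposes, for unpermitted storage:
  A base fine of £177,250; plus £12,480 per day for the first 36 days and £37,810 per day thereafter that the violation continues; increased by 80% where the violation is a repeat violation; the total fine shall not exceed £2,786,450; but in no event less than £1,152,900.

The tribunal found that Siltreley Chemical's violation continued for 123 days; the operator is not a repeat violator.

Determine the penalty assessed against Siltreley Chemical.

First 36 days: 36 × £12,480 = £449,280
Remaining days: (123 − 36) × £37,810 = £3,289,470
Per-day component: £449,280 + £3,289,470 = £3,738,750
Base plus per-day: £177,250 + £3,738,750 = £3,916,000
The operator is not a repeat violator: no 80% increase.
Cap at £2,786,450: £3,916,000 exceeds the cap → £2,786,450
Minimum £1,152,900: £2,786,450 meets the minimum, no increase.

£2,786,450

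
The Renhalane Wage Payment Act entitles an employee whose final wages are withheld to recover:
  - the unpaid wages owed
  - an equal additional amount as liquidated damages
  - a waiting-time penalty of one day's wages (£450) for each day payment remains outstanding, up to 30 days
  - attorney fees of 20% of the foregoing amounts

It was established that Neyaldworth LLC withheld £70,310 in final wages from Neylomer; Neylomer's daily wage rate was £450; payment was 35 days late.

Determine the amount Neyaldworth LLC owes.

£184,944

Liquidated damages (equal amount): £70,310
Penalty days: min(35, 30) = 30
Waiting-time penalty: 30 × £450 = £13,500
Subtotal: £70,310 + £70,310 + £13,500 = £154,120
Attorney fees: 20% of £154,120 = £30,824
Total award: £154,120 + £30,824 = £184,944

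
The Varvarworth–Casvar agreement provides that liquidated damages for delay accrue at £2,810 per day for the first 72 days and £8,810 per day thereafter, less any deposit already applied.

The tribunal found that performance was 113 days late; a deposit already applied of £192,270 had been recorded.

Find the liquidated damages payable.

First 72 days: 72 × £2,810 = £202,320
Remaining days: (113 − 72) × £8,810 = £361,210
Accrued per-day damages: £202,320 + £361,210 = £563,530
Less deposit already applied: £563,530 − £192,270 = £371,260

£371,260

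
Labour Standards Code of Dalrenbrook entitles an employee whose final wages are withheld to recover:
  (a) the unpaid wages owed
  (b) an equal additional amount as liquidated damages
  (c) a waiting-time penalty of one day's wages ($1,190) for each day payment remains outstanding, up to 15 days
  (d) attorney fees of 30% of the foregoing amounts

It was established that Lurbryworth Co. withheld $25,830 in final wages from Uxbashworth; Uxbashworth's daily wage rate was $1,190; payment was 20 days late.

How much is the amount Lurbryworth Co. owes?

$90,363

Liquidated damages (equal amount): $25,830
Penalty days: min(20, 15) = 15
Waiting-time penalty: 15 × $1,190 = $17,850
Subtotal: $25,830 + $25,830 + $17,850 = $69,510
Attorney fees: 30% of $69,510 = $20,853
Total award: $69,510 + $20,853 = $90,363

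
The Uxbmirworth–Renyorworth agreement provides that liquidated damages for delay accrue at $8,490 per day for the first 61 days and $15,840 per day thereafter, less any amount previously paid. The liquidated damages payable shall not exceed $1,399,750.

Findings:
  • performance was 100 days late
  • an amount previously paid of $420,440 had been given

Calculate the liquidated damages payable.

$715,210

First 61 days: 61 × $8,490 = $517,890
Remaining days: (100 − 61) × $15,840 = $617,760
Accrued per-day damages: $517,890 + $617,760 = $1,135,650
Less amount previously paid: $1,135,650 − $420,440 = $715,210
Cap at $1,399,750: $715,210 is within the cap, no reduction.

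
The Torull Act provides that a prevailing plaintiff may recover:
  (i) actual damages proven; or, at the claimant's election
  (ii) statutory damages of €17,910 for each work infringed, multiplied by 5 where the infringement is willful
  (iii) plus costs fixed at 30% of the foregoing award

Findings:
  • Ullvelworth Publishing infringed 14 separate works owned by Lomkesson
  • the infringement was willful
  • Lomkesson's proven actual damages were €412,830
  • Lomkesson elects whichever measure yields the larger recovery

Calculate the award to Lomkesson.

Award: €1,629,810

Statutory damages: 14 × €17,910 = €250,740
Multiplied by 5: 5 × €250,740 = €1,253,700
Greater of actual damages (€412,830) or enhanced statutory damages (€1,253,700): €1,253,700
Costs: 30% of €1,253,700 = €376,110
Award plus costs: €1,253,700 + €376,110 = €1,629,810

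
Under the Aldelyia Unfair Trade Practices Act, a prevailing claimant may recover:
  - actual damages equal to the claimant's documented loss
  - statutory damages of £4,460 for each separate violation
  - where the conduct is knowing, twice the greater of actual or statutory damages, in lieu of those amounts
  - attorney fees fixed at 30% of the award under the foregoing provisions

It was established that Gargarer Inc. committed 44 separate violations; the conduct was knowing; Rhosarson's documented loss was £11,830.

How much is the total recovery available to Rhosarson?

Statutory damages: 44 × £4,460 = £196,240
Greater of actual damages (£11,830) or statutory damages (£196,240): £196,240
Doubled: 2 × £196,240 = £392,480
Attorney fees: 30% of £392,480 = £117,744
Total recovery: £392,480 + £117,744 = £510,224

£510,224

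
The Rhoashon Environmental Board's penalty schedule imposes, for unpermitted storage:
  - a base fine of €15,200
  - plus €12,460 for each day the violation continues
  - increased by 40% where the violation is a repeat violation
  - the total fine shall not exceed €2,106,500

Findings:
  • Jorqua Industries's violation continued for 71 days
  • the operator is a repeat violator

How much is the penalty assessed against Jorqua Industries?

Per-day component: 71 × €12,460 = €884,660
Base plus per-day: €15,200 + €884,660 = €899,860
Enhancement: 40% of €899,860 = €359,944
Enhanced fine: €899,860 + €359,944 = €1,259,804
Cap at €2,106,500: €1,259,804 is within the cap, no reduction.

€1,259,804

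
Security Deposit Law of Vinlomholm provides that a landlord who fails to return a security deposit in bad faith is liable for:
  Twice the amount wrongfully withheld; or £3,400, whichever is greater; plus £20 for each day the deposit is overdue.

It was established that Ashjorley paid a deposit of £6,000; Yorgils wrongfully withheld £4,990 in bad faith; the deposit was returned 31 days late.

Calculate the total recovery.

Doubled: 2 × £4,990 = £9,980
Minimum £3,400: £9,980 meets the minimum, no increase.
Late-return penalty: 31 × £20 = £620
Damages plus late penalty: £9,980 + £620 = £10,600

Recovery: £10,600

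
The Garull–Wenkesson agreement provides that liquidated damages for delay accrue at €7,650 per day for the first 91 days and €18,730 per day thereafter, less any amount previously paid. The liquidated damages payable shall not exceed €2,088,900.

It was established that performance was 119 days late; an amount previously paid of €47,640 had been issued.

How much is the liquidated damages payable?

First 91 days: 91 × €7,650 = €696,150
Remaining days: (119 − 91) × €18,730 = €524,440
Accrued per-day damages: €696,150 + €524,440 = €1,220,590
Less amount previously paid: €1,220,590 − €47,640 = €1,172,950
Cap at €2,088,900: €1,172,950 is within the cap, no reduction.

€1,172,950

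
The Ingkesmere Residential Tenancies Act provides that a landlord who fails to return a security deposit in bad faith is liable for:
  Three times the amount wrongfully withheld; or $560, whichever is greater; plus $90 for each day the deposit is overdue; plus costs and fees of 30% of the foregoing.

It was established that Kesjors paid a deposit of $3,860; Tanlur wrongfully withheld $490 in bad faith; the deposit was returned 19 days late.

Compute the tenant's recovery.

$4,134

Trebled: 3 × $490 = $1,470
Minimum $560: $1,470 meets the minimum, no increase.
Late-return penalty: 19 × $90 = $1,710
Damages plus late penalty: $1,470 + $1,710 = $3,180
Costs and fees: 30% of $3,180 = $954
Total recovery: $3,180 + $954 = $4,134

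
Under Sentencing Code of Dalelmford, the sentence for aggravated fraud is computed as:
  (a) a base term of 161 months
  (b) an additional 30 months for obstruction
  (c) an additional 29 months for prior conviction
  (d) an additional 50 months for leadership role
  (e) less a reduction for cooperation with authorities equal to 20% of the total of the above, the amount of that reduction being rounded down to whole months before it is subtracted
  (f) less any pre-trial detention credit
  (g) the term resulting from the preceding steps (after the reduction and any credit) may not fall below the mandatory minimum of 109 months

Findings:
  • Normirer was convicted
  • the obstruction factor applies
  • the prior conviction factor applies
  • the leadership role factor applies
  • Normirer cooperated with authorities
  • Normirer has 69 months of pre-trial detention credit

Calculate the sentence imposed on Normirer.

Obstruction enhancement: +30 months
Prior conviction enhancement: +29 months
Leadership role enhancement: +50 months
Adjusted term: 161 months + 30 months + 29 months + 50 months = 270 months
Cooperation with authorities reduction: 20% of 270 months = 54 months (rounded down)
After reduction: 270 − 54 = 216 months
Less pre-trial detention credit: 216 months − 69 months = 147 months
Minimum 109 months: 147 months meets the minimum, no increase.

147 months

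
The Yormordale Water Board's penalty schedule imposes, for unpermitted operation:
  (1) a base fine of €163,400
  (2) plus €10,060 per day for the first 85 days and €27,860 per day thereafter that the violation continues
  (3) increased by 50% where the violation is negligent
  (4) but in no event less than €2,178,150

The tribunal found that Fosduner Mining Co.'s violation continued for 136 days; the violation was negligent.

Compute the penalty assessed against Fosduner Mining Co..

€3,659,040

First 85 days: 85 × €10,060 = €855,100
Remaining days: (136 − 85) × €27,860 = €1,420,860
Per-day component: €855,100 + €1,420,860 = €2,275,960
Base plus per-day: €163,400 + €2,275,960 = €2,439,360
Enhancement: 50% of €2,439,360 = €1,219,680
Enhanced fine: €2,439,360 + €1,219,680 = €3,659,040
Minimum €2,178,150: €3,659,040 meets the minimum, no increase.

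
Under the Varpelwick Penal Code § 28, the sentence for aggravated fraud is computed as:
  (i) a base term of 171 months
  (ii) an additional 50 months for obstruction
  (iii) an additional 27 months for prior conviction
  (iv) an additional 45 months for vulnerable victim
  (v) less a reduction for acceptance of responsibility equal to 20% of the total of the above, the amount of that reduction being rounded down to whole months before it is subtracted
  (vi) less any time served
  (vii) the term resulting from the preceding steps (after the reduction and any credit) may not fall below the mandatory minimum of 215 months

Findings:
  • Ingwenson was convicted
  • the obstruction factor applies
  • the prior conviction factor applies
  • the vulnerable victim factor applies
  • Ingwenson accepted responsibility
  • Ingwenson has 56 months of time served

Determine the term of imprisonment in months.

215 months

Obstruction enhancement: +50 months
Prior conviction enhancement: +27 months
Vulnerable victim enhancement: +45 months
Adjusted term: 171 months + 50 months + 27 months + 45 months = 293 months
Acceptance of responsibility reduction: 20% of 293 months = 58 months (rounded down)
After reduction: 293 − 58 = 235 months
Less time served: 235 months − 56 months = 179 months
Minimum 215 months: 179 months is below the minimum → 215 months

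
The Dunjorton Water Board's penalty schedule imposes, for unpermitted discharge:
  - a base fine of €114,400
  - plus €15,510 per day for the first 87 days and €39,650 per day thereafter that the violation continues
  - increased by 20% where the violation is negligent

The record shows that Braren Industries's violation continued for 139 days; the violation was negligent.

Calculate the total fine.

First 87 days: 87 × €15,510 = €1,349,370
Remaining days: (139 − 87) × €39,650 = €2,061,800
Per-day component: €1,349,370 + €2,061,800 = €3,411,170
Base plus per-day: €114,400 + €3,411,170 = €3,525,570
Enhancement: 20% of €3,525,570 = €705,114
Enhanced fine: €3,525,570 + €705,114 = €4,230,684

€4,230,684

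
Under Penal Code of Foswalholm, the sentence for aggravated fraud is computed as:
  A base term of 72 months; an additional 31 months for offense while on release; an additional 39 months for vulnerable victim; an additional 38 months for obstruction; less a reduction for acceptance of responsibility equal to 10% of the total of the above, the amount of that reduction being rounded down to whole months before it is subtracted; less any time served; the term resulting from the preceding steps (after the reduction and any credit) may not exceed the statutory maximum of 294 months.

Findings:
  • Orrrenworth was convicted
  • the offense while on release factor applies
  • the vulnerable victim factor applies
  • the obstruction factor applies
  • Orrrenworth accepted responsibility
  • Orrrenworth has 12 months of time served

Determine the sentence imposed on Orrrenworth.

Offense while on release enhancement: +31 months
Vulnerable victim enhancement: +39 months
Obstruction enhancement: +38 months
Adjusted term: 72 months + 31 months + 39 months + 38 months = 180 months
Acceptance of responsibility reduction: 10% of 180 months = 18 months (rounded down)
After reduction: 180 − 18 = 162 months
Less time served: 162 months − 12 months = 150 months
Cap at 294 months: 150 months is within the cap, no reduction.

150 months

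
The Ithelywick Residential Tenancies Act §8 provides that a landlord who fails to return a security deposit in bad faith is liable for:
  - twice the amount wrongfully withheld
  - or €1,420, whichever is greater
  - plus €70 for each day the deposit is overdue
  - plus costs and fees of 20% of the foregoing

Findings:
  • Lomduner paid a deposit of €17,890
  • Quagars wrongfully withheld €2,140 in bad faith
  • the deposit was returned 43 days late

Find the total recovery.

€8,748

Doubled: 2 × €2,140 = €4,280
Minimum €1,420: €4,280 meets the minimum, no increase.
Late-return penalty: 43 × €70 = €3,010
Damages plus late penalty: €4,280 + €3,010 = €7,290
Costs and fees: 20% of €7,290 = €1,458
Total recovery: €7,290 + €1,458 = €8,748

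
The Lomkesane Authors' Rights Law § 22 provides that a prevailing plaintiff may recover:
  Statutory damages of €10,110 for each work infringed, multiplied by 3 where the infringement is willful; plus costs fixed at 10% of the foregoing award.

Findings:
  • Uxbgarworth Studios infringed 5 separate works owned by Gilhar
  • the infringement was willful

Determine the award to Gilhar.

Statutory damages: 5 × €10,110 = €50,550
Trebled: 3 × €50,550 = €151,650
Costs: 10% of €151,650 = €15,165
Award plus costs: €151,650 + €15,165 = €166,815

€166,815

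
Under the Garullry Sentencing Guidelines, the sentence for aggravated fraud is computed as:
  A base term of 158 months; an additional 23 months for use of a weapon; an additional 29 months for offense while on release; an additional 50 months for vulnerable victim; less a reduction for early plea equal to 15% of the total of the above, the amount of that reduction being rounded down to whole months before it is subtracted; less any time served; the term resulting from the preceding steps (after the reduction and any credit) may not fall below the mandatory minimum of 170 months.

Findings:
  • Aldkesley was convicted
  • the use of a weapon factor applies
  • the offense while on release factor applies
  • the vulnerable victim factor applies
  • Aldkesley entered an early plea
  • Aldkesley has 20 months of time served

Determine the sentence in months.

201 months

Use of a weapon enhancement: +23 months
Offense while on release enhancement: +29 months
Vulnerable victim enhancement: +50 months
Adjusted term: 158 months + 23 months + 29 months + 50 months = 260 months
Early plea reduction: 15% of 260 months = 39 months (rounded down)
After reduction: 260 − 39 = 221 months
Less time served: 221 months − 20 months = 201 months
Minimum 170 months: 201 months meets the minimum, no increase.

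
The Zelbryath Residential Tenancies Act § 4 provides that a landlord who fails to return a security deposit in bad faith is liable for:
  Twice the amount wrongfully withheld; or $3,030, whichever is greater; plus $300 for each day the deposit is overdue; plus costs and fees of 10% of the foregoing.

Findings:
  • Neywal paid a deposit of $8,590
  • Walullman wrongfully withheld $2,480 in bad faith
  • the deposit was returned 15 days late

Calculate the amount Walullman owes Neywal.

$10,406

Doubled: 2 × $2,480 = $4,960
Minimum $3,030: $4,960 meets the minimum, no increase.
Late-return penalty: 15 × $300 = $4,500
Damages plus late penalty: $4,960 + $4,500 = $9,460
Costs and fees: 10% of $9,460 = $946
Total recovery: $9,460 + $946 = $10,406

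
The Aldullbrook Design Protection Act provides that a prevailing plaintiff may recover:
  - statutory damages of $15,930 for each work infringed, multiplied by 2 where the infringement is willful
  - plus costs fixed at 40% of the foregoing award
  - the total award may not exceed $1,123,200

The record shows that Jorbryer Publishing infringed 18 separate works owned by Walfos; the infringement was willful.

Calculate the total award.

Statutory damages: 18 × $15,930 = $286,740
Doubled: 2 × $286,740 = $573,480
Costs: 40% of $573,480 = $229,392
Award plus costs: $573,480 + $229,392 = $802,872
Cap at $1,123,200: $802,872 is within the cap, no reduction.

$802,872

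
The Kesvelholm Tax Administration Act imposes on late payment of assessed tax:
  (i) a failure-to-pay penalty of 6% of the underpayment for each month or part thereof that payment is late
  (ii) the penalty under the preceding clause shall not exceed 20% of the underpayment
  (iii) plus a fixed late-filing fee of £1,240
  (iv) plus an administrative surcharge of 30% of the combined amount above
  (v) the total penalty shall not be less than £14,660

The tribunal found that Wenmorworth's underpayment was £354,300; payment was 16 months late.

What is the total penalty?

Accrued rate: 6% × 16 = 96%, capped at 20% → 20%
Failure-to-pay penalty: 20% of £354,300 = £70,860
Penalty before surcharge: £70,860 + £1,240 = £72,100
Administrative surcharge: 30% of £72,100 = £21,630
Total penalty: £72,100 + £21,630 = £93,730
Minimum £14,660: £93,730 meets the minimum, no increase.

£93,730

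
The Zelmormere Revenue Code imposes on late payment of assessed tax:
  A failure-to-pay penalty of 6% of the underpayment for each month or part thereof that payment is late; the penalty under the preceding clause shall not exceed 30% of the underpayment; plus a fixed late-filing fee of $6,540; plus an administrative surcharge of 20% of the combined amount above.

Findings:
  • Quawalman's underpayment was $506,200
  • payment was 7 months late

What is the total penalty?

Penalty: $190,080

Accrued rate: 6% × 7 = 42%, capped at 30% → 30%
Failure-to-pay penalty: 30% of $506,200 = $151,860
Penalty before surcharge: $151,860 + $6,540 = $158,400
Administrative surcharge: 20% of $158,400 = $31,680
Total penalty: $158,400 + $31,680 = $190,080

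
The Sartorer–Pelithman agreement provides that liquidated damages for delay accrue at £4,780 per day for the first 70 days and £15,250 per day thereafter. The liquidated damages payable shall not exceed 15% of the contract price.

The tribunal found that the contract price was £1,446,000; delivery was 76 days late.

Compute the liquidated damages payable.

First 70 days: 70 × £4,780 = £334,600
Remaining days: (76 − 70) × £15,250 = £91,500
Accrued per-day damages: £334,600 + £91,500 = £426,100
Cap: 15% of £1,446,000 = £216,900
Cap at £216,900: £426,100 exceeds the cap → £216,900

£216,900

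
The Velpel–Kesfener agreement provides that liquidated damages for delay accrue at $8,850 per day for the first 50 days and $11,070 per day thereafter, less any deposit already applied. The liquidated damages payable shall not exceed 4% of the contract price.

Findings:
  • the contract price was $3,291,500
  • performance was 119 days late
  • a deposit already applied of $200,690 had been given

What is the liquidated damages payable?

First 50 days: 50 × $8,850 = $442,500
Remaining days: (119 − 50) × $11,070 = $763,830
Accrued per-day damages: $442,500 + $763,830 = $1,206,330
Less deposit already applied: $1,206,330 − $200,690 = $1,005,640
Cap: 4% of $3,291,500 = $131,660
Cap at $131,660: $1,005,640 exceeds the cap → $131,660

$131,660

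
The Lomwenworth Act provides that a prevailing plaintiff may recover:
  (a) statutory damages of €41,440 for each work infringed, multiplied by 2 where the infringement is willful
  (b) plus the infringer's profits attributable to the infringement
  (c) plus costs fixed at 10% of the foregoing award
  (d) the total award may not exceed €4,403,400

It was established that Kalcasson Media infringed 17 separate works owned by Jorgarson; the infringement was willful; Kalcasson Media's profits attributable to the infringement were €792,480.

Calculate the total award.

Statutory damages: 17 × €41,440 = €704,480
Doubled: 2 × €704,480 = €1,408,960
Combined award: €1,408,960 + €792,480 = €2,201,440
Costs: 10% of €2,201,440 = €220,144
Award plus costs: €2,201,440 + €220,144 = €2,421,584
Cap at €4,403,400: €2,421,584 is within the cap, no reduction.

€2,421,584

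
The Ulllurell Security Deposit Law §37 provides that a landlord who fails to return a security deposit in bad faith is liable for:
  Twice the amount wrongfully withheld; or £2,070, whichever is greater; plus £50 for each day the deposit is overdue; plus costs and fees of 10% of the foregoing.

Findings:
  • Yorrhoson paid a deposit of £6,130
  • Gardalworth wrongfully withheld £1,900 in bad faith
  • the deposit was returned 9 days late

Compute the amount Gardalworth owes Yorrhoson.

Doubled: 2 × £1,900 = £3,800
Minimum £2,070: £3,800 meets the minimum, no increase.
Late-return penalty: 9 × £50 = £450
Damages plus late penalty: £3,800 + £450 = £4,250
Costs and fees: 10% of £4,250 = £425
Total recovery: £4,250 + £425 = £4,675

£4,675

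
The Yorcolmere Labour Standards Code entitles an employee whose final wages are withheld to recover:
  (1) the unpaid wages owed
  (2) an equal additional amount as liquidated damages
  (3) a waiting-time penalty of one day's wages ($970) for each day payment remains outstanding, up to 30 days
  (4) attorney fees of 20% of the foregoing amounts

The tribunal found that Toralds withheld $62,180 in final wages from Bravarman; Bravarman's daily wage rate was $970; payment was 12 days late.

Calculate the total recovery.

$163,200

Liquidated damages (equal amount): $62,180
Penalty days: min(12, 30) = 12
Waiting-time penalty: 12 × $970 = $11,640
Subtotal: $62,180 + $62,180 + $11,640 = $136,000
Attorney fees: 20% of $136,000 = $27,200
Total award: $136,000 + $27,200 = $163,200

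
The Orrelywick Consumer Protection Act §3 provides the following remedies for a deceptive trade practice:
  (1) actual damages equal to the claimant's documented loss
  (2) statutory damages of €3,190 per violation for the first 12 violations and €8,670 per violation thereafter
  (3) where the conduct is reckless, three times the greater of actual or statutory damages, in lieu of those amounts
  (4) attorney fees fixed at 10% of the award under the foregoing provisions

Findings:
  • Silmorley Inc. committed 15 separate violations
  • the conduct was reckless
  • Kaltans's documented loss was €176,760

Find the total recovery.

First 12 violations: 12 × €3,190 = €38,280
Remaining violations: (15 − 12) × €8,670 = €26,010
Statutory damages: €38,280 + €26,010 = €64,290
Greater of actual damages (€176,760) or statutory damages (€64,290): €176,760
Trebled: 3 × €176,760 = €530,280
Attorney fees: 10% of €530,280 = €53,028
Total recovery: €530,280 + €53,028 = €583,308

€583,308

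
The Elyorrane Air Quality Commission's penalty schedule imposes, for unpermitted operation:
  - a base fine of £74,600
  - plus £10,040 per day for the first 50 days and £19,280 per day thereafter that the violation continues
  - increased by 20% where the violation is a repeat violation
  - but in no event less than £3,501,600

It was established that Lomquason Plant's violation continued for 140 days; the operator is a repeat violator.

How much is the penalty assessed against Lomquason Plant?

First 50 days: 50 × £10,040 = £502,000
Remaining days: (140 − 50) × £19,280 = £1,735,200
Per-day component: £502,000 + £1,735,200 = £2,237,200
Base plus per-day: £74,600 + £2,237,200 = £2,311,800
Enhancement: 20% of £2,311,800 = £462,360
Enhanced fine: £2,311,800 + £462,360 = £2,774,160
Minimum £3,501,600: £2,774,160 is below the minimum → £3,501,600

£3,501,600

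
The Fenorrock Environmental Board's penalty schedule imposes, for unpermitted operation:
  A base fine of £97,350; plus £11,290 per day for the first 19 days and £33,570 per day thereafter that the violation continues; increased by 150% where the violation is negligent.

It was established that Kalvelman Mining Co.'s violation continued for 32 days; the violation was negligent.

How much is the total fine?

Civil penalty: £1,870,675

First 19 days: 19 × £11,290 = £214,510
Remaining days: (32 − 19) × £33,570 = £436,410
Per-day component: £214,510 + £436,410 = £650,920
Base plus per-day: £97,350 + £650,920 = £748,270
Enhancement: 150% of £748,270 = £1,122,405
Enhanced fine: £748,270 + £1,122,405 = £1,870,675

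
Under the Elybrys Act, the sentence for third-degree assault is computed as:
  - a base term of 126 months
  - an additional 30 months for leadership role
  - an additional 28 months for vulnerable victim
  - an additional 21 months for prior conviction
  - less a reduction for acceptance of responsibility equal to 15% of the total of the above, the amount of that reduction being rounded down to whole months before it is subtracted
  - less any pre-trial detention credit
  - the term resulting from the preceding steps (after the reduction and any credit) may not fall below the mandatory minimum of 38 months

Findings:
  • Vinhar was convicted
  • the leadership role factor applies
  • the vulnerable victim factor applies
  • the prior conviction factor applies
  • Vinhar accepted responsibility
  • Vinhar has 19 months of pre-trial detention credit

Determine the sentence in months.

Leadership role enhancement: +30 months
Vulnerable victim enhancement: +28 months
Prior conviction enhancement: +21 months
Adjusted term: 126 months + 30 months + 28 months + 21 months = 205 months
Acceptance of responsibility reduction: 15% of 205 months = 30 months (rounded down)
After reduction: 205 − 30 = 175 months
Less pre-trial detention credit: 175 months − 19 months = 156 months
Minimum 38 months: 156 months meets the minimum, no increase.

156 months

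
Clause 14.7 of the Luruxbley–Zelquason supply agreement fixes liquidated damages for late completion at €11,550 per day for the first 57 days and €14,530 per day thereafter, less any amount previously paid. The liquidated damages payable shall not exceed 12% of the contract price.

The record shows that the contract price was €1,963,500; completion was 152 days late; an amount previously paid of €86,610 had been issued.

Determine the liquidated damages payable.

Liquidated damages: €235,620

First 57 days: 57 × €11,550 = €658,350
Remaining days: (152 − 57) × €14,530 = €1,380,350
Accrued per-day damages: €658,350 + €1,380,350 = €2,038,700
Less amount previously paid: €2,038,700 − €86,610 = €1,952,090
Cap: 12% of €1,963,500 = €235,620
Cap at €235,620: €1,952,090 exceeds the cap → €235,620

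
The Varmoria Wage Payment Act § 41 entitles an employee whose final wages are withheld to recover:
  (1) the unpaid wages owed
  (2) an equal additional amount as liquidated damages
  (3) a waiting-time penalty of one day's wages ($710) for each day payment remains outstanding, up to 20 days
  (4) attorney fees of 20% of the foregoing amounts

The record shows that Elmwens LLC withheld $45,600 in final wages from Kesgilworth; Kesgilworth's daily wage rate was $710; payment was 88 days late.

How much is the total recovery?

Liquidated damages (equal amount): $45,600
Penalty days: min(88, 20) = 20
Waiting-time penalty: 20 × $710 = $14,200
Subtotal: $45,600 + $45,600 + $14,200 = $105,400
Attorney fees: 20% of $105,400 = $21,080
Total award: $105,400 + $21,080 = $126,480

$126,480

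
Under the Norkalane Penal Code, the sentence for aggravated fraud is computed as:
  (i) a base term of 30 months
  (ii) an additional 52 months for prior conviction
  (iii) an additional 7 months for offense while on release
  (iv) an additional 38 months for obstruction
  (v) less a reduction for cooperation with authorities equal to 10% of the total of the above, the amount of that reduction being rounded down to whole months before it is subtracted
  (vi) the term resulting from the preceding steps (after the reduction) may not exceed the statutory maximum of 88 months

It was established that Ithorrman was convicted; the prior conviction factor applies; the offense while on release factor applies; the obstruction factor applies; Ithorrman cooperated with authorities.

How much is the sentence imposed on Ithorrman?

88 months

Prior conviction enhancement: +52 months
Offense while on release enhancement: +7 months
Obstruction enhancement: +38 months
Adjusted term: 30 months + 52 months + 7 months + 38 months = 127 months
Cooperation with authorities reduction: 10% of 127 months = 12 months (rounded down)
After reduction: 127 − 12 = 115 months
Cap at 88 months: 115 months exceeds the cap → 88 months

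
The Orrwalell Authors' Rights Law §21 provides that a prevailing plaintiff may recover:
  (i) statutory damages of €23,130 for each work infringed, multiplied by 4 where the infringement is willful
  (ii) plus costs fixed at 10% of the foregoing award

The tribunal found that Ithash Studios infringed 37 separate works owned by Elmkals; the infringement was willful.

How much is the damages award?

Statutory damages: 37 × €23,130 = €855,810
Multiplied by 4: 4 × €855,810 = €3,423,240
Costs: 10% of €3,423,240 = €342,324
Award plus costs: €3,423,240 + €342,324 = €3,765,564

€3,765,564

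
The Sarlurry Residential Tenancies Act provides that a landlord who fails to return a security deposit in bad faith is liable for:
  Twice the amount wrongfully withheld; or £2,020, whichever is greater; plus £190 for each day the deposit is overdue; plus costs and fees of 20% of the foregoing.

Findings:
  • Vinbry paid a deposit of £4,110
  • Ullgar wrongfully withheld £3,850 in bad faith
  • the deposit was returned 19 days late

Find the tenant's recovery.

Doubled: 2 × £3,850 = £7,700
Minimum £2,020: £7,700 meets the minimum, no increase.
Late-return penalty: 19 × £190 = £3,610
Damages plus late penalty: £7,700 + £3,610 = £11,310
Costs and fees: 20% of £11,310 = £2,262
Total recovery: £11,310 + £2,262 = £13,572

£13,572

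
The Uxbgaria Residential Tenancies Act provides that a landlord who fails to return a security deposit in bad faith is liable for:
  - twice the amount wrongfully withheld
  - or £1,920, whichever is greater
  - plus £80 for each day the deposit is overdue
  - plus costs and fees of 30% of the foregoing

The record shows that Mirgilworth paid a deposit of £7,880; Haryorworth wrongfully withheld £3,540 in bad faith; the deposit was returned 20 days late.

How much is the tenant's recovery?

Doubled: 2 × £3,540 = £7,080
Minimum £1,920: £7,080 meets the minimum, no increase.
Late-return penalty: 20 × £80 = £1,600
Damages plus late penalty: £7,080 + £1,600 = £8,680
Costs and fees: 30% of £8,680 = £2,604
Total recovery: £8,680 + £2,604 = £11,284

£11,284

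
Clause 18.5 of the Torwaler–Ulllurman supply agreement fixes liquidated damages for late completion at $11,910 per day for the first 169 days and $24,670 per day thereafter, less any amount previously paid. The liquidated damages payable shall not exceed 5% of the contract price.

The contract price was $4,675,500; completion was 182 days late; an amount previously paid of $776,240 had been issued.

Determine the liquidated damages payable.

$233,775

First 169 days: 169 × $11,910 = $2,012,790
Remaining days: (182 − 169) × $24,670 = $320,710
Accrued per-day damages: $2,012,790 + $320,710 = $2,333,500
Less amount previously paid: $2,333,500 − $776,240 = $1,557,260
Cap: 5% of $4,675,500 = $233,775
Cap at $233,775: $1,557,260 exceeds the cap → $233,775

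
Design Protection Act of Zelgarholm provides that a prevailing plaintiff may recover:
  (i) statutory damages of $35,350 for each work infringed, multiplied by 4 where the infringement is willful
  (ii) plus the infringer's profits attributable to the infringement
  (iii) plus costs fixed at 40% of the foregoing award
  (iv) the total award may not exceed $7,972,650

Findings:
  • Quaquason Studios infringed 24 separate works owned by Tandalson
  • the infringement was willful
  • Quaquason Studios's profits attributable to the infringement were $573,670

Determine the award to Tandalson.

Award: $5,554,178

Statutory damages: 24 × $35,350 = $848,400
Multiplied by 4: 4 × $848,400 = $3,393,600
Combined award: $3,393,600 + $573,670 = $3,967,270
Costs: 40% of $3,967,270 = $1,586,908
Award plus costs: $3,967,270 + $1,586,908 = $5,554,178
Cap at $7,972,650: $5,554,178 is within the cap, no reduction.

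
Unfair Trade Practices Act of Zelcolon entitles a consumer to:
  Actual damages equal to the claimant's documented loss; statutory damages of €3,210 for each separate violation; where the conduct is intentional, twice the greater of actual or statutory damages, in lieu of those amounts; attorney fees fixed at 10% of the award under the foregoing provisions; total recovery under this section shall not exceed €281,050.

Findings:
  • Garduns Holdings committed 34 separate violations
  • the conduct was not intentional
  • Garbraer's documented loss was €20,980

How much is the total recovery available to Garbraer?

€143,132

Statutory damages: 34 × €3,210 = €109,140
Conduct not intentional: the in-lieu enhancement does not apply.
Actual plus statutory damages: €20,980 + €109,140 = €130,120
Attorney fees: 10% of €130,120 = €13,012
Total before cap: €130,120 + €13,012 = €143,132
Cap at €281,050: €143,132 is within the cap, no reduction.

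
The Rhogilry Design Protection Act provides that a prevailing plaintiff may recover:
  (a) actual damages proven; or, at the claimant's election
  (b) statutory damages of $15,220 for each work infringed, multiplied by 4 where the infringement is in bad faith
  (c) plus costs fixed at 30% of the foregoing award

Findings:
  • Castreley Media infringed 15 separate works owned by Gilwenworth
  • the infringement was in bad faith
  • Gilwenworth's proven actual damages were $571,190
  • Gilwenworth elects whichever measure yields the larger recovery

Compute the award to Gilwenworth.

Statutory damages: 15 × $15,220 = $228,300
Multiplied by 4: 4 × $228,300 = $913,200
Greater of actual damages ($571,190) or enhanced statutory damages ($913,200): $913,200
Costs: 30% of $913,200 = $273,960
Award plus costs: $913,200 + $273,960 = $1,187,160

$1,187,160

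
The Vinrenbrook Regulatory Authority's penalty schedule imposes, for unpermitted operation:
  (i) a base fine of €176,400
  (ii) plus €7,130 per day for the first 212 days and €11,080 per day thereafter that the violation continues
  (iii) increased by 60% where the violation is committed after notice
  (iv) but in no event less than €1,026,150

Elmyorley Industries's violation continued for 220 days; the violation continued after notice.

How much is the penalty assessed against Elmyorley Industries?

Civil penalty: €2,842,560

First 212 days: 212 × €7,130 = €1,511,560
Remaining days: (220 − 212) × €11,080 = €88,640
Per-day component: €1,511,560 + €88,640 = €1,600,200
Base plus per-day: €176,400 + €1,600,200 = €1,776,600
Enhancement: 60% of €1,776,600 = €1,065,960
Enhanced fine: €1,776,600 + €1,065,960 = €2,842,560
Minimum €1,026,150: €2,842,560 meets the minimum, no increase.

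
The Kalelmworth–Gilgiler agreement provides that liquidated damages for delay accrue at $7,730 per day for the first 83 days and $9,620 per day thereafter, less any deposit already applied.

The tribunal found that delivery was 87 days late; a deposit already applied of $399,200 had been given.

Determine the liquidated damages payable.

First 83 days: 83 × $7,730 = $641,590
Remaining days: (87 − 83) × $9,620 = $38,480
Accrued per-day damages: $641,590 + $38,480 = $680,070
Less deposit already applied: $680,070 − $399,200 = $280,870

$280,870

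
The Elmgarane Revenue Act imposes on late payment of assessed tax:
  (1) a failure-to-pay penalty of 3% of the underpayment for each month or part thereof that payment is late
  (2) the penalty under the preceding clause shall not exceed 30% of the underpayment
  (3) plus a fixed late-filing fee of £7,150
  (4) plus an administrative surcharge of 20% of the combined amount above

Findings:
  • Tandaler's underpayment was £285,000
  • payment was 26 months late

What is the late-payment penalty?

£111,180

Accrued rate: 3% × 26 = 78%, capped at 30% → 30%
Failure-to-pay penalty: 30% of £285,000 = £85,500
Penalty before surcharge: £85,500 + £7,150 = £92,650
Administrative surcharge: 20% of £92,650 = £18,530
Total penalty: £92,650 + £18,530 = £111,180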